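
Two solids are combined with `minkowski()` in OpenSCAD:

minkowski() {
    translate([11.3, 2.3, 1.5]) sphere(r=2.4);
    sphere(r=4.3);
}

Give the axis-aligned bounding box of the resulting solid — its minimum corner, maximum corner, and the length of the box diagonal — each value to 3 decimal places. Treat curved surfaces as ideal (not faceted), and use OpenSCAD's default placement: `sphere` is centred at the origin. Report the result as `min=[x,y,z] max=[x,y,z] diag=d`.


A = translate([11.3, 2.3, 1.5]) sphere(r=2.4) → bbox [8.9,-0.1,-0.9] .. [13.7,4.7,3.9]
B = sphere(r=4.3) → bbox [-4.3,-4.3,-4.3] .. [4.3,4.3,4.3]
lo = A.lo+B.lo = [8.9-4.3, -0.1-4.3, -0.9-4.3] = [4.600,-4.400,-5.200]
hi = A.hi+B.hi = [13.7+4.3, 4.7+4.3, 3.9+4.3] = [18.000,9.000,8.200]
diag = √(13.4²+13.4²+13.4²) = √538.68 = 23.209

min=[4.600,-4.400,-5.200] max=[18.000,9.000,8.200] diag=23.209


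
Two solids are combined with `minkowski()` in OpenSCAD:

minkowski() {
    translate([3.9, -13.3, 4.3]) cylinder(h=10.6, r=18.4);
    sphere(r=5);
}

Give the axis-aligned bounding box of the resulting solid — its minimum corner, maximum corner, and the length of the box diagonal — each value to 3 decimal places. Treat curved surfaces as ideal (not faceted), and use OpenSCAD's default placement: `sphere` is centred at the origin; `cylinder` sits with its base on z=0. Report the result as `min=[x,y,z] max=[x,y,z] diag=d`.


A = translate([3.9, -13.3, 4.3]) cylinder(h=10.6, r=18.4) → bbox [-14.5,-31.7,4.3] .. [22.3,5.1,14.9]
B = sphere(r=5) → bbox [-5,-5,-5] .. [5,5,5]
lo = A.lo+B.lo = [-14.5-5, -31.7-5, 4.3-5] = [-19.500,-36.700,-0.700]
hi = A.hi+B.hi = [22.3+5, 5.1+5, 14.9+5] = [27.300,10.100,19.900]
diag = √(46.8²+46.8²+20.6²) = √4804.84 = 69.317

min=[-19.500,-36.700,-0.700] max=[27.300,10.100,19.900] diag=69.317


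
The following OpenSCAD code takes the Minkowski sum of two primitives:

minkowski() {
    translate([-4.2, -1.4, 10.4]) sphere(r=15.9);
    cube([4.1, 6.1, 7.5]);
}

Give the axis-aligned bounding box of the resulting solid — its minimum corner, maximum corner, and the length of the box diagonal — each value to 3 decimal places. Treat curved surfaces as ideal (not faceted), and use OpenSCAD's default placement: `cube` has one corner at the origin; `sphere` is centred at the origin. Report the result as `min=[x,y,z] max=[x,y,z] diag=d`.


min=[-20.100,-17.300,-5.500] max=[15.800,20.600,33.800] diag=65.343

A = translate([-4.2, -1.4, 10.4]) sphere(r=15.9) → bbox [-20.1,-17.3,-5.5] .. [11.7,14.5,26.3]
B = cube([4.1, 6.1, 7.5]) → bbox [0,0,0] .. [4.1,6.1,7.5]
lo = A.lo+B.lo = [-20.1+0, -17.3+0, -5.5+0] = [-20.100,-17.300,-5.500]
hi = A.hi+B.hi = [11.7+4.1, 14.5+6.1, 26.3+7.5] = [15.800,20.600,33.800]
diag = √(35.9²+37.9²+39.3²) = √4269.71 = 65.343


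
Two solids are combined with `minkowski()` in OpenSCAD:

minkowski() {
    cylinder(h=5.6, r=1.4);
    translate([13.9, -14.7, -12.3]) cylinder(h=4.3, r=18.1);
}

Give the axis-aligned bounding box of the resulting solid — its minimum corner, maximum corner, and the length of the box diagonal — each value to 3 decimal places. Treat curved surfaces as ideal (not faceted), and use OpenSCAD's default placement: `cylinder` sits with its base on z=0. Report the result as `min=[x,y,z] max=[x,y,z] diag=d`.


A = translate([13.9, -14.7, -12.3]) cylinder(h=4.3, r=18.1) → bbox [-4.2,-32.8,-12.3] .. [32,3.4,-8]
B = cylinder(h=5.6, r=1.4) → bbox [-1.4,-1.4,0] .. [1.4,1.4,5.6]
lo = A.lo+B.lo = [-4.2-1.4, -32.8-1.4, -12.3+0] = [-5.600,-34.200,-12.300]
hi = A.hi+B.hi = [32+1.4, 3.4+1.4, -8+5.6] = [33.400,4.800,-2.400]
diag = √(39²+39²+9.9²) = √3140.01 = 56.036

min=[-5.600,-34.200,-12.300] max=[33.400,4.800,-2.400] diag=56.036


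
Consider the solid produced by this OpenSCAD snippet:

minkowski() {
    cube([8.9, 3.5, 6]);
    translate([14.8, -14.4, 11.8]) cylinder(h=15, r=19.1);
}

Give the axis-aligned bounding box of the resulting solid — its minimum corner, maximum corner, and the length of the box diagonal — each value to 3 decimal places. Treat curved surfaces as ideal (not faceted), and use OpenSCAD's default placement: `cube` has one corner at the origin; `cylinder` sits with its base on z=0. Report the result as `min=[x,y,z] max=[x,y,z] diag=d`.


A = translate([14.8, -14.4, 11.8]) cylinder(h=15, r=19.1) → bbox [-4.3,-33.5,11.8] .. [33.9,4.7,26.8]
B = cube([8.9, 3.5, 6]) → bbox [0,0,0] .. [8.9,3.5,6]
lo = A.lo+B.lo = [-4.3+0, -33.5+0, 11.8+0] = [-4.300,-33.500,11.800]
hi = A.hi+B.hi = [33.9+8.9, 4.7+3.5, 26.8+6] = [42.800,8.200,32.800]
diag = √(47.1²+41.7²+21²) = √4398.3 = 66.320

min=[-4.300,-33.500,11.800] max=[42.800,8.200,32.800] diag=66.320


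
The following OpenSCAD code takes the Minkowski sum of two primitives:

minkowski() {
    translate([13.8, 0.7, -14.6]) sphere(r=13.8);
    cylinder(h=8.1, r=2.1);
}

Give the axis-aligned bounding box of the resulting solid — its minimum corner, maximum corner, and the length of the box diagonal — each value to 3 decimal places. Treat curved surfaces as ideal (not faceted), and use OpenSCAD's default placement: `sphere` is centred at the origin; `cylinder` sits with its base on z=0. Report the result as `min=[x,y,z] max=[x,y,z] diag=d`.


A = translate([13.8, 0.7, -14.6]) sphere(r=13.8) → bbox [0,-13.1,-28.4] .. [27.6,14.5,-0.8]
B = cylinder(h=8.1, r=2.1) → bbox [-2.1,-2.1,0] .. [2.1,2.1,8.1]
lo = A.lo+B.lo = [0-2.1, -13.1-2.1, -28.4+0] = [-2.100,-15.200,-28.400]
hi = A.hi+B.hi = [27.6+2.1, 14.5+2.1, -0.8+8.1] = [29.700,16.600,7.300]
diag = √(31.8²+31.8²+35.7²) = √3296.97 = 57.419

min=[-2.100,-15.200,-28.400] max=[29.700,16.600,7.300] diag=57.419


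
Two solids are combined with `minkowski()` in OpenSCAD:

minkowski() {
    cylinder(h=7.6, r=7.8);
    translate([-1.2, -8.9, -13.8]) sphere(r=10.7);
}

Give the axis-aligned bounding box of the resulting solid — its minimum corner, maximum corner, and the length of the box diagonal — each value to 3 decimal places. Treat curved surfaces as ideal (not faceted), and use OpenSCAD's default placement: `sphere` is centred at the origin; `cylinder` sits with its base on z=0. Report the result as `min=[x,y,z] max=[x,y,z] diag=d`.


min=[-19.700,-27.400,-24.500] max=[17.300,9.600,4.500] diag=59.825

A = translate([-1.2, -8.9, -13.8]) sphere(r=10.7) → bbox [-11.9,-19.6,-24.5] .. [9.5,1.8,-3.1]
B = cylinder(h=7.6, r=7.8) → bbox [-7.8,-7.8,0] .. [7.8,7.8,7.6]
lo = A.lo+B.lo = [-11.9-7.8, -19.6-7.8, -24.5+0] = [-19.700,-27.400,-24.500]
hi = A.hi+B.hi = [9.5+7.8, 1.8+7.8, -3.1+7.6] = [17.300,9.600,4.500]
diag = √(37²+37²+29²) = √3579 = 59.825


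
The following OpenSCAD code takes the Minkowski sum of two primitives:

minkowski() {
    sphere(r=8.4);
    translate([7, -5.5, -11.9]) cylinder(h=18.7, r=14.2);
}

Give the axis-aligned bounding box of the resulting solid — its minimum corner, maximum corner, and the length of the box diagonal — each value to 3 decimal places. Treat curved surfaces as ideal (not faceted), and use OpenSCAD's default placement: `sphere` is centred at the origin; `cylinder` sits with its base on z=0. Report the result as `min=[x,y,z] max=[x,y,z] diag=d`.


min=[-15.600,-28.100,-20.300] max=[29.600,17.100,15.200] diag=73.119

A = translate([7, -5.5, -11.9]) cylinder(h=18.7, r=14.2) → bbox [-7.2,-19.7,-11.9] .. [21.2,8.7,6.8]
B = sphere(r=8.4) → bbox [-8.4,-8.4,-8.4] .. [8.4,8.4,8.4]
lo = A.lo+B.lo = [-7.2-8.4, -19.7-8.4, -11.9-8.4] = [-15.600,-28.100,-20.300]
hi = A.hi+B.hi = [21.2+8.4, 8.7+8.4, 6.8+8.4] = [29.600,17.100,15.200]
diag = √(45.2²+45.2²+35.5²) = √5346.33 = 73.119


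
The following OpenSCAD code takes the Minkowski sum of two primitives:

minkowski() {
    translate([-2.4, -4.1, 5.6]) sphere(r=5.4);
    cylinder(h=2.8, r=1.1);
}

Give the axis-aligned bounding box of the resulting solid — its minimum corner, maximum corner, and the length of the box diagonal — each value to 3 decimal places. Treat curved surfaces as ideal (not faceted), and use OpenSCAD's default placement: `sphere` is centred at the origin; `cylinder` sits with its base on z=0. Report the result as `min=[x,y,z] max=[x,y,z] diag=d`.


A = translate([-2.4, -4.1, 5.6]) sphere(r=5.4) → bbox [-7.8,-9.5,0.2] .. [3,1.3,11]
B = cylinder(h=2.8, r=1.1) → bbox [-1.1,-1.1,0] .. [1.1,1.1,2.8]
lo = A.lo+B.lo = [-7.8-1.1, -9.5-1.1, 0.2+0] = [-8.900,-10.600,0.200]
hi = A.hi+B.hi = [3+1.1, 1.3+1.1, 11+2.8] = [4.100,2.400,13.800]
diag = √(13²+13²+13.6²) = √522.96 = 22.868

min=[-8.900,-10.600,0.200] max=[4.100,2.400,13.800] diag=22.868


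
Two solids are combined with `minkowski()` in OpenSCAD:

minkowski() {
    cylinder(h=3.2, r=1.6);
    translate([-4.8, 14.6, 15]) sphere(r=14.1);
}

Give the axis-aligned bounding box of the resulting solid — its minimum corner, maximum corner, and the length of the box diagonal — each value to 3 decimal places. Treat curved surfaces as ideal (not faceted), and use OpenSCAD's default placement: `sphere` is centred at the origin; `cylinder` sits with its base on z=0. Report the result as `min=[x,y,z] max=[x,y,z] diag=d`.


min=[-20.500,-1.100,0.900] max=[10.900,30.300,32.300] diag=54.386

A = translate([-4.8, 14.6, 15]) sphere(r=14.1) → bbox [-18.9,0.5,0.9] .. [9.3,28.7,29.1]
B = cylinder(h=3.2, r=1.6) → bbox [-1.6,-1.6,0] .. [1.6,1.6,3.2]
lo = A.lo+B.lo = [-18.9-1.6, 0.5-1.6, 0.9+0] = [-20.500,-1.100,0.900]
hi = A.hi+B.hi = [9.3+1.6, 28.7+1.6, 29.1+3.2] = [10.900,30.300,32.300]
diag = √(31.4²+31.4²+31.4²) = √2957.88 = 54.386


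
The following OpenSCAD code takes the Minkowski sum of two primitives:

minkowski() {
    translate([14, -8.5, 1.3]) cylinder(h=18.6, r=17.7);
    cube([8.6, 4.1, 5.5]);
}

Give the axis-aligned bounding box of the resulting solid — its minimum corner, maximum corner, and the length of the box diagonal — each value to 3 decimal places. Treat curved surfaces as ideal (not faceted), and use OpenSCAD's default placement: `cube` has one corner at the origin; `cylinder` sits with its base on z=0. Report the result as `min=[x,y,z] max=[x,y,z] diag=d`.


min=[-3.700,-26.200,1.300] max=[40.300,13.300,25.400] diag=63.852

A = translate([14, -8.5, 1.3]) cylinder(h=18.6, r=17.7) → bbox [-3.7,-26.2,1.3] .. [31.7,9.2,19.9]
B = cube([8.6, 4.1, 5.5]) → bbox [0,0,0] .. [8.6,4.1,5.5]
lo = A.lo+B.lo = [-3.7+0, -26.2+0, 1.3+0] = [-3.700,-26.200,1.300]
hi = A.hi+B.hi = [31.7+8.6, 9.2+4.1, 19.9+5.5] = [40.300,13.300,25.400]
diag = √(44²+39.5²+24.1²) = √4077.06 = 63.852


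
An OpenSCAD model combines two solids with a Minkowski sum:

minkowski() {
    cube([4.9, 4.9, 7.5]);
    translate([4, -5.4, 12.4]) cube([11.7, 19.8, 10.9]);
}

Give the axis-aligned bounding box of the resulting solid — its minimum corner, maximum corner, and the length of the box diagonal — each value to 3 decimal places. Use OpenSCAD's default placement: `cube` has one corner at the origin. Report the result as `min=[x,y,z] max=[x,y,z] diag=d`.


A = translate([4, -5.4, 12.4]) cube([11.7, 19.8, 10.9]) → bbox [4,-5.4,12.4] .. [15.7,14.4,23.3]
B = cube([4.9, 4.9, 7.5]) → bbox [0,0,0] .. [4.9,4.9,7.5]
lo = A.lo+B.lo = [4+0, -5.4+0, 12.4+0] = [4.000,-5.400,12.400]
hi = A.hi+B.hi = [15.7+4.9, 14.4+4.9, 23.3+7.5] = [20.600,19.300,30.800]
diag = √(16.6²+24.7²+18.4²) = √1224.21 = 34.989

min=[4.000,-5.400,12.400] max=[20.600,19.300,30.800] diag=34.989


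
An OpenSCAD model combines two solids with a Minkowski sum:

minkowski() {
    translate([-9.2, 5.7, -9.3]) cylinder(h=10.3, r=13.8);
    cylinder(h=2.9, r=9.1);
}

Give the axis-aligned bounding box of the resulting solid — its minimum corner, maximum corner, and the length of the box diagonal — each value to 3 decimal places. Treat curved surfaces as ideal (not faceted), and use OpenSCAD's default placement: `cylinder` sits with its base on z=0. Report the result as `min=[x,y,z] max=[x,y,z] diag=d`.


A = translate([-9.2, 5.7, -9.3]) cylinder(h=10.3, r=13.8) → bbox [-23,-8.1,-9.3] .. [4.6,19.5,1]
B = cylinder(h=2.9, r=9.1) → bbox [-9.1,-9.1,0] .. [9.1,9.1,2.9]
lo = A.lo+B.lo = [-23-9.1, -8.1-9.1, -9.3+0] = [-32.100,-17.200,-9.300]
hi = A.hi+B.hi = [4.6+9.1, 19.5+9.1, 1+2.9] = [13.700,28.600,3.900]
diag = √(45.8²+45.8²+13.2²) = √4369.52 = 66.102

min=[-32.100,-17.200,-9.300] max=[13.700,28.600,3.900] diag=66.102


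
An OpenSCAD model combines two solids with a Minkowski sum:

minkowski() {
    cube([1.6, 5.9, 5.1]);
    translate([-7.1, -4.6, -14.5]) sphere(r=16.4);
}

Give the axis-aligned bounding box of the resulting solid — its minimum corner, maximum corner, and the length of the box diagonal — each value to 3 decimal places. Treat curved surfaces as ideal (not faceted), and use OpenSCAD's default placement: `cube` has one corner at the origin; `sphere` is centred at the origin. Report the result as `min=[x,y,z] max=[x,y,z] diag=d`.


min=[-23.500,-21.000,-30.900] max=[10.900,17.700,7.000] diag=64.167

A = translate([-7.1, -4.6, -14.5]) sphere(r=16.4) → bbox [-23.5,-21,-30.9] .. [9.3,11.8,1.9]
B = cube([1.6, 5.9, 5.1]) → bbox [0,0,0] .. [1.6,5.9,5.1]
lo = A.lo+B.lo = [-23.5+0, -21+0, -30.9+0] = [-23.500,-21.000,-30.900]
hi = A.hi+B.hi = [9.3+1.6, 11.8+5.9, 1.9+5.1] = [10.900,17.700,7.000]
diag = √(34.4²+38.7²+37.9²) = √4117.46 = 64.167


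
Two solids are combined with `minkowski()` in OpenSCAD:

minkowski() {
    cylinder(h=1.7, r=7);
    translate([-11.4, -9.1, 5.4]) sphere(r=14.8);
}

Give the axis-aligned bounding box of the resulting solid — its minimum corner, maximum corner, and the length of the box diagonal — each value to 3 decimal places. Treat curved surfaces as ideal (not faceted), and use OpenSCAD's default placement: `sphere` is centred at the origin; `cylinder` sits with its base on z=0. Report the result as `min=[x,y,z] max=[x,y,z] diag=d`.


A = translate([-11.4, -9.1, 5.4]) sphere(r=14.8) → bbox [-26.2,-23.9,-9.4] .. [3.4,5.7,20.2]
B = cylinder(h=1.7, r=7) → bbox [-7,-7,0] .. [7,7,1.7]
lo = A.lo+B.lo = [-26.2-7, -23.9-7, -9.4+0] = [-33.200,-30.900,-9.400]
hi = A.hi+B.hi = [3.4+7, 5.7+7, 20.2+1.7] = [10.400,12.700,21.900]
diag = √(43.6²+43.6²+31.3²) = √4781.61 = 69.149

min=[-33.200,-30.900,-9.400] max=[10.400,12.700,21.900] diag=69.149


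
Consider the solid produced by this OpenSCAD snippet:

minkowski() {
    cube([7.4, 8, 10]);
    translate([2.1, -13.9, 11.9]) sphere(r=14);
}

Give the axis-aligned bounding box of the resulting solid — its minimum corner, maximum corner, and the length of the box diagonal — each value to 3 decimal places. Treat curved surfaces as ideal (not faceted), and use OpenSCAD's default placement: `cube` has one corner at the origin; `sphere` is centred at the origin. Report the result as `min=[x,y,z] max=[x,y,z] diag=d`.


A = translate([2.1, -13.9, 11.9]) sphere(r=14) → bbox [-11.9,-27.9,-2.1] .. [16.1,0.1,25.9]
B = cube([7.4, 8, 10]) → bbox [0,0,0] .. [7.4,8,10]
lo = A.lo+B.lo = [-11.9+0, -27.9+0, -2.1+0] = [-11.900,-27.900,-2.100]
hi = A.hi+B.hi = [16.1+7.4, 0.1+8, 25.9+10] = [23.500,8.100,35.900]
diag = √(35.4²+36²+38²) = √3993.16 = 63.191

min=[-11.900,-27.900,-2.100] max=[23.500,8.100,35.900] diag=63.191


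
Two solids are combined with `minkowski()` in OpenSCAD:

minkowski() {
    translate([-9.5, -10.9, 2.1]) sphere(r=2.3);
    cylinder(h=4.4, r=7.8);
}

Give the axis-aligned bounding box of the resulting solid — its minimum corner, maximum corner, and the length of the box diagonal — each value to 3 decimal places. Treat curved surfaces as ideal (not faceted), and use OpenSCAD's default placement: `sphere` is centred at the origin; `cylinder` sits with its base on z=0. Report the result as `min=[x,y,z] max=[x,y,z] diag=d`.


min=[-19.600,-21.000,-0.200] max=[0.600,-0.800,8.800] diag=29.951

A = translate([-9.5, -10.9, 2.1]) sphere(r=2.3) → bbox [-11.8,-13.2,-0.2] .. [-7.2,-8.6,4.4]
B = cylinder(h=4.4, r=7.8) → bbox [-7.8,-7.8,0] .. [7.8,7.8,4.4]
lo = A.lo+B.lo = [-11.8-7.8, -13.2-7.8, -0.2+0] = [-19.600,-21.000,-0.200]
hi = A.hi+B.hi = [-7.2+7.8, -8.6+7.8, 4.4+4.4] = [0.600,-0.800,8.800]
diag = √(20.2²+20.2²+9²) = √897.08 = 29.951


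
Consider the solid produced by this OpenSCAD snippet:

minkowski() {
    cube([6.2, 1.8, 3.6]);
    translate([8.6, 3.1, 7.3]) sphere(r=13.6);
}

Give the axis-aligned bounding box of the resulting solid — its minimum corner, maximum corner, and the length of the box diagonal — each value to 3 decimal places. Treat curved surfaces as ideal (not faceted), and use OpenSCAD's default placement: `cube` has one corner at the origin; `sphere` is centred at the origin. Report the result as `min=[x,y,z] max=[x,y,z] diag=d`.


A = translate([8.6, 3.1, 7.3]) sphere(r=13.6) → bbox [-5,-10.5,-6.3] .. [22.2,16.7,20.9]
B = cube([6.2, 1.8, 3.6]) → bbox [0,0,0] .. [6.2,1.8,3.6]
lo = A.lo+B.lo = [-5+0, -10.5+0, -6.3+0] = [-5.000,-10.500,-6.300]
hi = A.hi+B.hi = [22.2+6.2, 16.7+1.8, 20.9+3.6] = [28.400,18.500,24.500]
diag = √(33.4²+29²+30.8²) = √2905.2 = 53.900

min=[-5.000,-10.500,-6.300] max=[28.400,18.500,24.500] diag=53.900


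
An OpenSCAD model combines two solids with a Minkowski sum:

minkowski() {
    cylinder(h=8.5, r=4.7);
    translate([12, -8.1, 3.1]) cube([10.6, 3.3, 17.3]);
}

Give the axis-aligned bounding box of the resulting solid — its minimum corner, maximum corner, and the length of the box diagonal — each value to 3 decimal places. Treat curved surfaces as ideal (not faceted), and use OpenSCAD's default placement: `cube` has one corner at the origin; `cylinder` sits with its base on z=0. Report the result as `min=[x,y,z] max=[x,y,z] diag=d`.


A = translate([12, -8.1, 3.1]) cube([10.6, 3.3, 17.3]) → bbox [12,-8.1,3.1] .. [22.6,-4.8,20.4]
B = cylinder(h=8.5, r=4.7) → bbox [-4.7,-4.7,0] .. [4.7,4.7,8.5]
lo = A.lo+B.lo = [12-4.7, -8.1-4.7, 3.1+0] = [7.300,-12.800,3.100]
hi = A.hi+B.hi = [22.6+4.7, -4.8+4.7, 20.4+8.5] = [27.300,-0.100,28.900]
diag = √(20²+12.7²+25.8²) = √1226.93 = 35.028

min=[7.300,-12.800,3.100] max=[27.300,-0.100,28.900] diag=35.028


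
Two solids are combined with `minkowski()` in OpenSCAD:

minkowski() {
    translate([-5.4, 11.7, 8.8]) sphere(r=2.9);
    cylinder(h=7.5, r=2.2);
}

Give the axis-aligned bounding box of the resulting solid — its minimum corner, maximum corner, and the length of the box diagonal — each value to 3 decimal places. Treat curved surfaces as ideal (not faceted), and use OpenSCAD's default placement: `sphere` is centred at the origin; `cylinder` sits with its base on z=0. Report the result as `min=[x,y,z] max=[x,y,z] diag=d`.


A = translate([-5.4, 11.7, 8.8]) sphere(r=2.9) → bbox [-8.3,8.8,5.9] .. [-2.5,14.6,11.7]
B = cylinder(h=7.5, r=2.2) → bbox [-2.2,-2.2,0] .. [2.2,2.2,7.5]
lo = A.lo+B.lo = [-8.3-2.2, 8.8-2.2, 5.9+0] = [-10.500,6.600,5.900]
hi = A.hi+B.hi = [-2.5+2.2, 14.6+2.2, 11.7+7.5] = [-0.300,16.800,19.200]
diag = √(10.2²+10.2²+13.3²) = √384.97 = 19.621

min=[-10.500,6.600,5.900] max=[-0.300,16.800,19.200] diag=19.621


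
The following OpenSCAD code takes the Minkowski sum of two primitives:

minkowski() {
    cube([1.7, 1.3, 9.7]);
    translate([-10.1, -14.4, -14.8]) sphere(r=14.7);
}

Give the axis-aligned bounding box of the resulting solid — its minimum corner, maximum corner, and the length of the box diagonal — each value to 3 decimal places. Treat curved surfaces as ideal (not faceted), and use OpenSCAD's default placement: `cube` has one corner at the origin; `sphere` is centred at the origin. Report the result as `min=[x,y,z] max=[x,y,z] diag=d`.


A = translate([-10.1, -14.4, -14.8]) sphere(r=14.7) → bbox [-24.8,-29.1,-29.5] .. [4.6,0.3,-0.1]
B = cube([1.7, 1.3, 9.7]) → bbox [0,0,0] .. [1.7,1.3,9.7]
lo = A.lo+B.lo = [-24.8+0, -29.1+0, -29.5+0] = [-24.800,-29.100,-29.500]
hi = A.hi+B.hi = [4.6+1.7, 0.3+1.3, -0.1+9.7] = [6.300,1.600,9.600]
diag = √(31.1²+30.7²+39.1²) = √3438.51 = 58.639

min=[-24.800,-29.100,-29.500] max=[6.300,1.600,9.600] diag=58.639


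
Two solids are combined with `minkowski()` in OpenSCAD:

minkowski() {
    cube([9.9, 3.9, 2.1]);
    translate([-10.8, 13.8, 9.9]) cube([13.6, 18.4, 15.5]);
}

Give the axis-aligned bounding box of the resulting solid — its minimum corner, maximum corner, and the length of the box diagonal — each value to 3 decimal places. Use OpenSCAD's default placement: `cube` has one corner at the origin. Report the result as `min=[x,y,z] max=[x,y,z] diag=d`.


A = translate([-10.8, 13.8, 9.9]) cube([13.6, 18.4, 15.5]) → bbox [-10.8,13.8,9.9] .. [2.8,32.2,25.4]
B = cube([9.9, 3.9, 2.1]) → bbox [0,0,0] .. [9.9,3.9,2.1]
lo = A.lo+B.lo = [-10.8+0, 13.8+0, 9.9+0] = [-10.800,13.800,9.900]
hi = A.hi+B.hi = [2.8+9.9, 32.2+3.9, 25.4+2.1] = [12.700,36.100,27.500]
diag = √(23.5²+22.3²+17.6²) = √1359.3 = 36.869

min=[-10.800,13.800,9.900] max=[12.700,36.100,27.500] diag=36.869


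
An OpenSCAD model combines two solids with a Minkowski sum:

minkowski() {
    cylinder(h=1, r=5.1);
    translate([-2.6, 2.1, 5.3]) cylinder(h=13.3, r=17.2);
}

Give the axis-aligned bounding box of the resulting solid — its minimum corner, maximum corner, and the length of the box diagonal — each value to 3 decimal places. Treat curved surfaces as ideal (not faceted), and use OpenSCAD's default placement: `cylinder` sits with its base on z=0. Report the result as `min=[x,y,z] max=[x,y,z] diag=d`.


A = translate([-2.6, 2.1, 5.3]) cylinder(h=13.3, r=17.2) → bbox [-19.8,-15.1,5.3] .. [14.6,19.3,18.6]
B = cylinder(h=1, r=5.1) → bbox [-5.1,-5.1,0] .. [5.1,5.1,1]
lo = A.lo+B.lo = [-19.8-5.1, -15.1-5.1, 5.3+0] = [-24.900,-20.200,5.300]
hi = A.hi+B.hi = [14.6+5.1, 19.3+5.1, 18.6+1] = [19.700,24.400,19.600]
diag = √(44.6²+44.6²+14.3²) = √4182.81 = 64.675

min=[-24.900,-20.200,5.300] max=[19.700,24.400,19.600] diag=64.675


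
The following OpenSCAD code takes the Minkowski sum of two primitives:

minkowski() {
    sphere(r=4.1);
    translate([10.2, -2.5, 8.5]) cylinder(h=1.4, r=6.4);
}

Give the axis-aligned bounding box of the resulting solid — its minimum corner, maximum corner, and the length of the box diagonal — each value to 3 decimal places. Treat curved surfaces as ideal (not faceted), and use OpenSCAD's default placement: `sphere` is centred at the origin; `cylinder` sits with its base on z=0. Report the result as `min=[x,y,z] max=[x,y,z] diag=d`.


A = translate([10.2, -2.5, 8.5]) cylinder(h=1.4, r=6.4) → bbox [3.8,-8.9,8.5] .. [16.6,3.9,9.9]
B = sphere(r=4.1) → bbox [-4.1,-4.1,-4.1] .. [4.1,4.1,4.1]
lo = A.lo+B.lo = [3.8-4.1, -8.9-4.1, 8.5-4.1] = [-0.300,-13.000,4.400]
hi = A.hi+B.hi = [16.6+4.1, 3.9+4.1, 9.9+4.1] = [20.700,8.000,14.000]
diag = √(21²+21²+9.6²) = √974.16 = 31.212

min=[-0.300,-13.000,4.400] max=[20.700,8.000,14.000] diag=31.212


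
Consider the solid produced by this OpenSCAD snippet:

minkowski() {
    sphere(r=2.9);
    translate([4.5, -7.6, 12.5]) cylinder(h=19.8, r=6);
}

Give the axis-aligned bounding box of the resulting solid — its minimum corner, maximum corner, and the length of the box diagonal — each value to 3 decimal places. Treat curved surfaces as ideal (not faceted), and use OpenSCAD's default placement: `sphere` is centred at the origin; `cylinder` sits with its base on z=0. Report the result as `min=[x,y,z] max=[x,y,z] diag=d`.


A = translate([4.5, -7.6, 12.5]) cylinder(h=19.8, r=6) → bbox [-1.5,-13.6,12.5] .. [10.5,-1.6,32.3]
B = sphere(r=2.9) → bbox [-2.9,-2.9,-2.9] .. [2.9,2.9,2.9]
lo = A.lo+B.lo = [-1.5-2.9, -13.6-2.9, 12.5-2.9] = [-4.400,-16.500,9.600]
hi = A.hi+B.hi = [10.5+2.9, -1.6+2.9, 32.3+2.9] = [13.400,1.300,35.200]
diag = √(17.8²+17.8²+25.6²) = √1289.04 = 35.903

min=[-4.400,-16.500,9.600] max=[13.400,1.300,35.200] diag=35.903


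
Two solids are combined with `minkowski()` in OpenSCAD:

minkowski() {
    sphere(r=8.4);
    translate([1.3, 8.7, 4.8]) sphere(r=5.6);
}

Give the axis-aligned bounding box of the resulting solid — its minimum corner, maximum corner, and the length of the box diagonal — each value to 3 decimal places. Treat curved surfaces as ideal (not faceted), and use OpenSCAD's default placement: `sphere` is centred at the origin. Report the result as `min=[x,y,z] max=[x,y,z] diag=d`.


min=[-12.700,-5.300,-9.200] max=[15.300,22.700,18.800] diag=48.497

A = translate([1.3, 8.7, 4.8]) sphere(r=5.6) → bbox [-4.3,3.1,-0.8] .. [6.9,14.3,10.4]
B = sphere(r=8.4) → bbox [-8.4,-8.4,-8.4] .. [8.4,8.4,8.4]
lo = A.lo+B.lo = [-4.3-8.4, 3.1-8.4, -0.8-8.4] = [-12.700,-5.300,-9.200]
hi = A.hi+B.hi = [6.9+8.4, 14.3+8.4, 10.4+8.4] = [15.300,22.700,18.800]
diag = √(28²+28²+28²) = √2352 = 48.497


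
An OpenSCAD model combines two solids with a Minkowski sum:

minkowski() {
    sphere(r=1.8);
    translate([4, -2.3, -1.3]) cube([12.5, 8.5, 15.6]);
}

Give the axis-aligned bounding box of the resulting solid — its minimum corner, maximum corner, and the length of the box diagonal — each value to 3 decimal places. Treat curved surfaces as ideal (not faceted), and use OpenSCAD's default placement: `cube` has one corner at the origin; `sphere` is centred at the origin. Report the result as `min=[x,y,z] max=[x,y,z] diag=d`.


A = translate([4, -2.3, -1.3]) cube([12.5, 8.5, 15.6]) → bbox [4,-2.3,-1.3] .. [16.5,6.2,14.3]
B = sphere(r=1.8) → bbox [-1.8,-1.8,-1.8] .. [1.8,1.8,1.8]
lo = A.lo+B.lo = [4-1.8, -2.3-1.8, -1.3-1.8] = [2.200,-4.100,-3.100]
hi = A.hi+B.hi = [16.5+1.8, 6.2+1.8, 14.3+1.8] = [18.300,8.000,16.100]
diag = √(16.1²+12.1²+19.2²) = √774.26 = 27.826

min=[2.200,-4.100,-3.100] max=[18.300,8.000,16.100] diag=27.826


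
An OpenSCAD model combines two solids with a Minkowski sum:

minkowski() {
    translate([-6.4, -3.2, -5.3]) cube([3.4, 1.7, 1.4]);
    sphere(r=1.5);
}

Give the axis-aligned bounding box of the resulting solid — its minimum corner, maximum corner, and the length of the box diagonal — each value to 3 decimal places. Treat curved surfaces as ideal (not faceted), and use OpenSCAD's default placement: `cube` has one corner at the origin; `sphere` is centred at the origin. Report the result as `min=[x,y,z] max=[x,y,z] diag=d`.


A = translate([-6.4, -3.2, -5.3]) cube([3.4, 1.7, 1.4]) → bbox [-6.4,-3.2,-5.3] .. [-3,-1.5,-3.9]
B = sphere(r=1.5) → bbox [-1.5,-1.5,-1.5] .. [1.5,1.5,1.5]
lo = A.lo+B.lo = [-6.4-1.5, -3.2-1.5, -5.3-1.5] = [-7.900,-4.700,-6.800]
hi = A.hi+B.hi = [-3+1.5, -1.5+1.5, -3.9+1.5] = [-1.500,0.000,-2.400]
diag = √(6.4²+4.7²+4.4²) = √82.41 = 9.078

min=[-7.900,-4.700,-6.800] max=[-1.500,0.000,-2.400] diag=9.078


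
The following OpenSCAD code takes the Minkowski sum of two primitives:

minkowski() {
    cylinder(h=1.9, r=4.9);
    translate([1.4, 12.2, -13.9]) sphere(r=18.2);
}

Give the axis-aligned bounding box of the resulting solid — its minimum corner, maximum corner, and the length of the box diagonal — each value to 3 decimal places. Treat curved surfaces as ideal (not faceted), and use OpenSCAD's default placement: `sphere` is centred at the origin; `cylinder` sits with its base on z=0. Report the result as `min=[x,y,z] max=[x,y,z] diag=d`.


A = translate([1.4, 12.2, -13.9]) sphere(r=18.2) → bbox [-16.8,-6,-32.1] .. [19.6,30.4,4.3]
B = cylinder(h=1.9, r=4.9) → bbox [-4.9,-4.9,0] .. [4.9,4.9,1.9]
lo = A.lo+B.lo = [-16.8-4.9, -6-4.9, -32.1+0] = [-21.700,-10.900,-32.100]
hi = A.hi+B.hi = [19.6+4.9, 30.4+4.9, 4.3+1.9] = [24.500,35.300,6.200]
diag = √(46.2²+46.2²+38.3²) = √5735.77 = 75.735

min=[-21.700,-10.900,-32.100] max=[24.500,35.300,6.200] diag=75.735


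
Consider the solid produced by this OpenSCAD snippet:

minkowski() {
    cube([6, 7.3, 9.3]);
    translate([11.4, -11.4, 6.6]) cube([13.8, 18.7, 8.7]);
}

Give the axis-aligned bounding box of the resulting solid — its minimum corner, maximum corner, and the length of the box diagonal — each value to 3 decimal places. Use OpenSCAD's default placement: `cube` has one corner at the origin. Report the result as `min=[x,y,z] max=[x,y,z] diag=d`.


min=[11.400,-11.400,6.600] max=[31.200,14.600,24.600] diag=37.310

A = translate([11.4, -11.4, 6.6]) cube([13.8, 18.7, 8.7]) → bbox [11.4,-11.4,6.6] .. [25.2,7.3,15.3]
B = cube([6, 7.3, 9.3]) → bbox [0,0,0] .. [6,7.3,9.3]
lo = A.lo+B.lo = [11.4+0, -11.4+0, 6.6+0] = [11.400,-11.400,6.600]
hi = A.hi+B.hi = [25.2+6, 7.3+7.3, 15.3+9.3] = [31.200,14.600,24.600]
diag = √(19.8²+26²+18²) = √1392.04 = 37.310


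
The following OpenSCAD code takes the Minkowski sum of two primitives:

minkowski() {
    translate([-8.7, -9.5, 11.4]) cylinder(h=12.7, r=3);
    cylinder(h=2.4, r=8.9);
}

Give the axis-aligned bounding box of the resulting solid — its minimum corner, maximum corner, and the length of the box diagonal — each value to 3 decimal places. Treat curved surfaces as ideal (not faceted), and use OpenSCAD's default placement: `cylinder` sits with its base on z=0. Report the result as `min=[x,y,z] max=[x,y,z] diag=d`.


min=[-20.600,-21.400,11.400] max=[3.200,2.400,26.500] diag=36.890

A = translate([-8.7, -9.5, 11.4]) cylinder(h=12.7, r=3) → bbox [-11.7,-12.5,11.4] .. [-5.7,-6.5,24.1]
B = cylinder(h=2.4, r=8.9) → bbox [-8.9,-8.9,0] .. [8.9,8.9,2.4]
lo = A.lo+B.lo = [-11.7-8.9, -12.5-8.9, 11.4+0] = [-20.600,-21.400,11.400]
hi = A.hi+B.hi = [-5.7+8.9, -6.5+8.9, 24.1+2.4] = [3.200,2.400,26.500]
diag = √(23.8²+23.8²+15.1²) = √1360.89 = 36.890


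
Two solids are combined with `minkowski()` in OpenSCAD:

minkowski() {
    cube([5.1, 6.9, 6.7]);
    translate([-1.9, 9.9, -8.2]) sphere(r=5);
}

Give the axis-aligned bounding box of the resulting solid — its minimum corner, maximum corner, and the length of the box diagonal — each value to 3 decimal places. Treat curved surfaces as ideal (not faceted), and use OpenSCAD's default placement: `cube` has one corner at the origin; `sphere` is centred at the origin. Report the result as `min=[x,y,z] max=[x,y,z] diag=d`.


A = translate([-1.9, 9.9, -8.2]) sphere(r=5) → bbox [-6.9,4.9,-13.2] .. [3.1,14.9,-3.2]
B = cube([5.1, 6.9, 6.7]) → bbox [0,0,0] .. [5.1,6.9,6.7]
lo = A.lo+B.lo = [-6.9+0, 4.9+0, -13.2+0] = [-6.900,4.900,-13.200]
hi = A.hi+B.hi = [3.1+5.1, 14.9+6.9, -3.2+6.7] = [8.200,21.800,3.500]
diag = √(15.1²+16.9²+16.7²) = √792.51 = 28.152

min=[-6.900,4.900,-13.200] max=[8.200,21.800,3.500] diag=28.152


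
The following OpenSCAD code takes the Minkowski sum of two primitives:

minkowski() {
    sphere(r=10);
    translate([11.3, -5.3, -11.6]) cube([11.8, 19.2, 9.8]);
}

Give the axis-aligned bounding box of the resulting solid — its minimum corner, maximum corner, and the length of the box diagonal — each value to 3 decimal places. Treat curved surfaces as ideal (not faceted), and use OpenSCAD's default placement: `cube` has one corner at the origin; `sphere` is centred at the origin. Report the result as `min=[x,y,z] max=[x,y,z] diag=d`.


A = translate([11.3, -5.3, -11.6]) cube([11.8, 19.2, 9.8]) → bbox [11.3,-5.3,-11.6] .. [23.1,13.9,-1.8]
B = sphere(r=10) → bbox [-10,-10,-10] .. [10,10,10]
lo = A.lo+B.lo = [11.3-10, -5.3-10, -11.6-10] = [1.300,-15.300,-21.600]
hi = A.hi+B.hi = [23.1+10, 13.9+10, -1.8+10] = [33.100,23.900,8.200]
diag = √(31.8²+39.2²+29.8²) = √3435.92 = 58.617

min=[1.300,-15.300,-21.600] max=[33.100,23.900,8.200] diag=58.617


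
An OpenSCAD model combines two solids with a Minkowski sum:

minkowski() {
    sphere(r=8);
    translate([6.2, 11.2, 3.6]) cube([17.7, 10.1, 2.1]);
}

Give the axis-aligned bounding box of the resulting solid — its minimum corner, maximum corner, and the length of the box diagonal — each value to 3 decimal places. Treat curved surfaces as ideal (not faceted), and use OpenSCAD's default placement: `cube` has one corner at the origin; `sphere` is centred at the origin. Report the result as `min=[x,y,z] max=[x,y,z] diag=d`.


min=[-1.800,3.200,-4.400] max=[31.900,29.300,13.700] diag=46.309

A = translate([6.2, 11.2, 3.6]) cube([17.7, 10.1, 2.1]) → bbox [6.2,11.2,3.6] .. [23.9,21.3,5.7]
B = sphere(r=8) → bbox [-8,-8,-8] .. [8,8,8]
lo = A.lo+B.lo = [6.2-8, 11.2-8, 3.6-8] = [-1.800,3.200,-4.400]
hi = A.hi+B.hi = [23.9+8, 21.3+8, 5.7+8] = [31.900,29.300,13.700]
diag = √(33.7²+26.1²+18.1²) = √2144.51 = 46.309


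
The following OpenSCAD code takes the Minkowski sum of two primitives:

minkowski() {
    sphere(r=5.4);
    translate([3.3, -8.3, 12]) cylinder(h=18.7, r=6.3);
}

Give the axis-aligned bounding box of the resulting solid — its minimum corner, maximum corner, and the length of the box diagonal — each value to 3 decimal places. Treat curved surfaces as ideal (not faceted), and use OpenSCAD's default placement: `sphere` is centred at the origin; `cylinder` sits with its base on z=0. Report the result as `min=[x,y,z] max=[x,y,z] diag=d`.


A = translate([3.3, -8.3, 12]) cylinder(h=18.7, r=6.3) → bbox [-3,-14.6,12] .. [9.6,-2,30.7]
B = sphere(r=5.4) → bbox [-5.4,-5.4,-5.4] .. [5.4,5.4,5.4]
lo = A.lo+B.lo = [-3-5.4, -14.6-5.4, 12-5.4] = [-8.400,-20.000,6.600]
hi = A.hi+B.hi = [9.6+5.4, -2+5.4, 30.7+5.4] = [15.000,3.400,36.100]
diag = √(23.4²+23.4²+29.5²) = √1965.37 = 44.332

min=[-8.400,-20.000,6.600] max=[15.000,3.400,36.100] diag=44.332


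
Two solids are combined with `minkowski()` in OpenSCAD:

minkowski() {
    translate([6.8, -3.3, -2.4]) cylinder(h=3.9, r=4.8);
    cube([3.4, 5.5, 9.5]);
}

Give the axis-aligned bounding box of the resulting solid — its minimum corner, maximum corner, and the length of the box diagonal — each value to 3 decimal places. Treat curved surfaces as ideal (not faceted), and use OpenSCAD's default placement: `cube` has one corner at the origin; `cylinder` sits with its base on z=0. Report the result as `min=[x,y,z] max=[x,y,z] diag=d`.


min=[2.000,-8.100,-2.400] max=[15.000,7.000,11.000] diag=24.012

A = translate([6.8, -3.3, -2.4]) cylinder(h=3.9, r=4.8) → bbox [2,-8.1,-2.4] .. [11.6,1.5,1.5]
B = cube([3.4, 5.5, 9.5]) → bbox [0,0,0] .. [3.4,5.5,9.5]
lo = A.lo+B.lo = [2+0, -8.1+0, -2.4+0] = [2.000,-8.100,-2.400]
hi = A.hi+B.hi = [11.6+3.4, 1.5+5.5, 1.5+9.5] = [15.000,7.000,11.000]
diag = √(13²+15.1²+13.4²) = √576.57 = 24.012


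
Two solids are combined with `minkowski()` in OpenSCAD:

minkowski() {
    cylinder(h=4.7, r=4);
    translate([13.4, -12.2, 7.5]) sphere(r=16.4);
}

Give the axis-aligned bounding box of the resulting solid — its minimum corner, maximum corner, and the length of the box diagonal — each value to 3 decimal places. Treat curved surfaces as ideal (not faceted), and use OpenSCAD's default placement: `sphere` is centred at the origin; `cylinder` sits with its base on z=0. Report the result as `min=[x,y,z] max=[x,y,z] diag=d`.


A = translate([13.4, -12.2, 7.5]) sphere(r=16.4) → bbox [-3,-28.6,-8.9] .. [29.8,4.2,23.9]
B = cylinder(h=4.7, r=4) → bbox [-4,-4,0] .. [4,4,4.7]
lo = A.lo+B.lo = [-3-4, -28.6-4, -8.9+0] = [-7.000,-32.600,-8.900]
hi = A.hi+B.hi = [29.8+4, 4.2+4, 23.9+4.7] = [33.800,8.200,28.600]
diag = √(40.8²+40.8²+37.5²) = √4735.53 = 68.815

min=[-7.000,-32.600,-8.900] max=[33.800,8.200,28.600] diag=68.815


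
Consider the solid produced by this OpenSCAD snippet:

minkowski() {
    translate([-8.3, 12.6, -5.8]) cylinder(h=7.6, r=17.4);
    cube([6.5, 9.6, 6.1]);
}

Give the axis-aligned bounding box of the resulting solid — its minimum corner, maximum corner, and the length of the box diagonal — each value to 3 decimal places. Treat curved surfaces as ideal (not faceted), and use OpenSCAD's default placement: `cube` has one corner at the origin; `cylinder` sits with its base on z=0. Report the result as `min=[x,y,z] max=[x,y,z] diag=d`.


A = translate([-8.3, 12.6, -5.8]) cylinder(h=7.6, r=17.4) → bbox [-25.7,-4.8,-5.8] .. [9.1,30,1.8]
B = cube([6.5, 9.6, 6.1]) → bbox [0,0,0] .. [6.5,9.6,6.1]
lo = A.lo+B.lo = [-25.7+0, -4.8+0, -5.8+0] = [-25.700,-4.800,-5.800]
hi = A.hi+B.hi = [9.1+6.5, 30+9.6, 1.8+6.1] = [15.600,39.600,7.900]
diag = √(41.3²+44.4²+13.7²) = √3864.74 = 62.167

min=[-25.700,-4.800,-5.800] max=[15.600,39.600,7.900] diag=62.167


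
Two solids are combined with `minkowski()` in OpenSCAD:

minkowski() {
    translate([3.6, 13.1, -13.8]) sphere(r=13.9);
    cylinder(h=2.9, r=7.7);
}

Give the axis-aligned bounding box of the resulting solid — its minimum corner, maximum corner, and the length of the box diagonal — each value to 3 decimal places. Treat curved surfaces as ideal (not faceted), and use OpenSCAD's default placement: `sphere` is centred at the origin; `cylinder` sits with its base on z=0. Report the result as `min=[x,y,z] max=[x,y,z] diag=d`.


min=[-18.000,-8.500,-27.700] max=[25.200,34.700,3.000] diag=68.374

A = translate([3.6, 13.1, -13.8]) sphere(r=13.9) → bbox [-10.3,-0.8,-27.7] .. [17.5,27,0.1]
B = cylinder(h=2.9, r=7.7) → bbox [-7.7,-7.7,0] .. [7.7,7.7,2.9]
lo = A.lo+B.lo = [-10.3-7.7, -0.8-7.7, -27.7+0] = [-18.000,-8.500,-27.700]
hi = A.hi+B.hi = [17.5+7.7, 27+7.7, 0.1+2.9] = [25.200,34.700,3.000]
diag = √(43.2²+43.2²+30.7²) = √4674.97 = 68.374


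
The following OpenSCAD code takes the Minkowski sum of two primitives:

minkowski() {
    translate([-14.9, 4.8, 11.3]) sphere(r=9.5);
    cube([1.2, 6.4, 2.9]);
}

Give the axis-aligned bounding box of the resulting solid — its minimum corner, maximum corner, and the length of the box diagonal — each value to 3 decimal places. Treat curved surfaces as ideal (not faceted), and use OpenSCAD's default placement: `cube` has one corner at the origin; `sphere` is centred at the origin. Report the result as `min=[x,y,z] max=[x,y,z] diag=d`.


min=[-24.400,-4.700,1.800] max=[-4.200,20.700,23.700] diag=39.151

A = translate([-14.9, 4.8, 11.3]) sphere(r=9.5) → bbox [-24.4,-4.7,1.8] .. [-5.4,14.3,20.8]
B = cube([1.2, 6.4, 2.9]) → bbox [0,0,0] .. [1.2,6.4,2.9]
lo = A.lo+B.lo = [-24.4+0, -4.7+0, 1.8+0] = [-24.400,-4.700,1.800]
hi = A.hi+B.hi = [-5.4+1.2, 14.3+6.4, 20.8+2.9] = [-4.200,20.700,23.700]
diag = √(20.2²+25.4²+21.9²) = √1532.81 = 39.151


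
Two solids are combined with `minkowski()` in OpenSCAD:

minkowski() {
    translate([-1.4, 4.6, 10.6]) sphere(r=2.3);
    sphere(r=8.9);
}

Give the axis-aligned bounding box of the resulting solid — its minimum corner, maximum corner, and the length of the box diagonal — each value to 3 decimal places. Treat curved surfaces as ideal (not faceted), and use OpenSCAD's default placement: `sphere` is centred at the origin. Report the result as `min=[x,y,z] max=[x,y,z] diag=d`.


A = translate([-1.4, 4.6, 10.6]) sphere(r=2.3) → bbox [-3.7,2.3,8.3] .. [0.9,6.9,12.9]
B = sphere(r=8.9) → bbox [-8.9,-8.9,-8.9] .. [8.9,8.9,8.9]
lo = A.lo+B.lo = [-3.7-8.9, 2.3-8.9, 8.3-8.9] = [-12.600,-6.600,-0.600]
hi = A.hi+B.hi = [0.9+8.9, 6.9+8.9, 12.9+8.9] = [9.800,15.800,21.800]
diag = √(22.4²+22.4²+22.4²) = √1505.28 = 38.798

min=[-12.600,-6.600,-0.600] max=[9.800,15.800,21.800] diag=38.798


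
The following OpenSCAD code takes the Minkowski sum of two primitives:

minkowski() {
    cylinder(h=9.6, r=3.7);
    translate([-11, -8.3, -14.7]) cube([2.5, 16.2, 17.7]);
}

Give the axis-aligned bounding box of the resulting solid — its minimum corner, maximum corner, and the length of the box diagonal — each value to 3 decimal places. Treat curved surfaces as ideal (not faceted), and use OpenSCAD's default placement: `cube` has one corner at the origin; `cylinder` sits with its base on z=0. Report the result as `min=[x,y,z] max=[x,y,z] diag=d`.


min=[-14.700,-12.000,-14.700] max=[-4.800,11.600,12.600] diag=37.420

A = translate([-11, -8.3, -14.7]) cube([2.5, 16.2, 17.7]) → bbox [-11,-8.3,-14.7] .. [-8.5,7.9,3]
B = cylinder(h=9.6, r=3.7) → bbox [-3.7,-3.7,0] .. [3.7,3.7,9.6]
lo = A.lo+B.lo = [-11-3.7, -8.3-3.7, -14.7+0] = [-14.700,-12.000,-14.700]
hi = A.hi+B.hi = [-8.5+3.7, 7.9+3.7, 3+9.6] = [-4.800,11.600,12.600]
diag = √(9.9²+23.6²+27.3²) = √1400.26 = 37.420


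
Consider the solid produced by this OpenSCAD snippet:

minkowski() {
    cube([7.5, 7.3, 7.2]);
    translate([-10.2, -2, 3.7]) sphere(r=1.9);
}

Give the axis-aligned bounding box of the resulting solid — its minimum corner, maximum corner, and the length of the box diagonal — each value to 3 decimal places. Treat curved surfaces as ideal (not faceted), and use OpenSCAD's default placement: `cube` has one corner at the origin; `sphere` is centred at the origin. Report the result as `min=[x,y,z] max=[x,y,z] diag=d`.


A = translate([-10.2, -2, 3.7]) sphere(r=1.9) → bbox [-12.1,-3.9,1.8] .. [-8.3,-0.1,5.6]
B = cube([7.5, 7.3, 7.2]) → bbox [0,0,0] .. [7.5,7.3,7.2]
lo = A.lo+B.lo = [-12.1+0, -3.9+0, 1.8+0] = [-12.100,-3.900,1.800]
hi = A.hi+B.hi = [-8.3+7.5, -0.1+7.3, 5.6+7.2] = [-0.800,7.200,12.800]
diag = √(11.3²+11.1²+11²) = √371.9 = 19.285

min=[-12.100,-3.900,1.800] max=[-0.800,7.200,12.800] diag=19.285
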